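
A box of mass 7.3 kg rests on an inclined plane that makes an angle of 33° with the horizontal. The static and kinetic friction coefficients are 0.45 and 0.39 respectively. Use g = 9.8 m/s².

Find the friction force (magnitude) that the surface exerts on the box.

The normal reaction is N = m g cos θ = 60 N.
Along the slope the weight component is m g sin θ = 38.96 N; friction must supply exactly this, acting up-slope.
The static-friction ceiling is μ_s N = 0.45 × 60 = 27 N.
Since |38.96| > 27 N, static friction cannot hold it; the box slides down the incline and kinetic friction applies: f = μ_k N = 0.39 × 60 = 23.4 N.

f ≈ 23.4 N (up the incline)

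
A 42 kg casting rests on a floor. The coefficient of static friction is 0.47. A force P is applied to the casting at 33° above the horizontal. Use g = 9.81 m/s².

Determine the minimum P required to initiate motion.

P ≈ 177 N

N = m g − P sin α (the pull lifts the casting).
At impending slip, P cos α = μ_s N = μ_s (m g − P sin α).
Solving: P (cos α + μ_s sin α) = μ_s m g → P = 0.47×412/(cos 33° + 0.47 sin 33°) = 194/1.095 = 177 N.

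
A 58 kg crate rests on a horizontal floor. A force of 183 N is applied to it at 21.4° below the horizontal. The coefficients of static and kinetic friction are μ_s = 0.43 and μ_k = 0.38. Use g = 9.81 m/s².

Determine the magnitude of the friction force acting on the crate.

N = m g + P sin α = 569 + 183×sin 21.4° = 635.8 N.
For equilibrium, f = P cos α = 183×cos 21.4° = 170.4 N.
μ_s N = 0.43 × 635.8 = 273.4 N.
170.4 ≤ 273.4 N → static; friction equals the required 170 N.

f ≈ 170 N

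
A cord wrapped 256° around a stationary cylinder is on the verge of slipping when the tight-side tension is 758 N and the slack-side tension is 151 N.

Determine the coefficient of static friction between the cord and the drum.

T₂/T₁ = e^{μβ} → μ = ln(T₂/T₁)/β.
β = 256° = 4.468 rad.
μ = ln(758/151)/4.468 = ln(5.02)/4.468 = 0.361.

μ ≈ 0.361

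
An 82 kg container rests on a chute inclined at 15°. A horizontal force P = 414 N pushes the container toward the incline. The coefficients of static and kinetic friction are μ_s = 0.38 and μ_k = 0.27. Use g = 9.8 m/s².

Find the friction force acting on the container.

Normal direction: N = m g cos θ + P sin θ = 883.4 N.
Parallel to the incline: P cos θ − m g sin θ = 399.9 − 208 = 191.9 N; the friction needed to balance this is 191.9 N acting down the slope.
The limit of static friction is μ_s N = 335.7 N.
Since 191.9 N is within the 335.7 N limit, the container stays put and friction is exactly 192 N.

f ≈ 192 N (down the incline)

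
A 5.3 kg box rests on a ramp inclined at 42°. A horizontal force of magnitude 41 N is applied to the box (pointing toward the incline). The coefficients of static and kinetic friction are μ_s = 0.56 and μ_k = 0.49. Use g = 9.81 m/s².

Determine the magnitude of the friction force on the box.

f ≈ 4.32 N (up the incline)

Resolve perpendicular to the incline: N = m g cos θ + P sin θ = 5.3×9.81×cos 42° + 41×sin 42° = 66.07 N.
Parallel to the incline: P cos θ − m g sin θ = 30.47 − 34.79 = -4.321 N; the friction needed to balance this is 4.321 N acting up the slope.
The limit of static friction is μ_s N = 37 N.
Since 4.321 N is within the 37 N limit, the box stays put and friction is exactly 4.32 N.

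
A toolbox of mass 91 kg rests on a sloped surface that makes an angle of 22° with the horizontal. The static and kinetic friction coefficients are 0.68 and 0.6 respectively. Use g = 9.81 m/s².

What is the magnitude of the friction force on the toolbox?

f ≈ 334 N (up the incline)

Perpendicular to the surface, N = m g cos θ = 91·9.81·cos 22° = 827.7 N.
For equilibrium along the incline, friction must balance the weight component: f = m g sin θ = 334.4 N up the slope.
The static-friction ceiling is μ_s N = 0.68 × 827.7 = 562.8 N.
Since |334.4| ≤ 562.8 N, no slip — friction simply equals what equilibrium demands.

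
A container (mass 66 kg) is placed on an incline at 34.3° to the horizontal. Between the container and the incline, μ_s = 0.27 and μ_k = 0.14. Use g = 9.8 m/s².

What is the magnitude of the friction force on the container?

f ≈ 74.8 N (up the incline)

The normal reaction is N = m g cos θ = 534.3 N.
For equilibrium along the incline, friction must balance the weight component: f = m g sin θ = 364.5 N up the slope.
The static-friction ceiling is μ_s N = 0.27 × 534.3 = 144.3 N.
|364.5| exceeds 144.3 N, so the container slips down-slope; friction is kinetic, f = μ_k N = 0.14×534.3 = 74.8 N.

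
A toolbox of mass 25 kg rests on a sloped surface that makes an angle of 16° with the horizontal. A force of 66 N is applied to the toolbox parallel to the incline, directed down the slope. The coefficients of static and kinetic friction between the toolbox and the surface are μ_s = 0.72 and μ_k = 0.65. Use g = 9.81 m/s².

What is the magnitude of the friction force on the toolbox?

Perpendicular to the surface, N = m g cos θ = 25·9.81·cos 16° = 235.7 N.
Parallel to the incline, ΣF = 0 gives f = m g sin θ + P = 67.6 + 66 = 133.6 N (up-slope positive).
Maximum static friction available: μ_s N = 0.72 × 235.7 = 169.7 N.
Since |133.6| ≤ 169.7 N, static friction is sufficient; f equals the required value, not μ_s N.

f ≈ 134 N (up the incline)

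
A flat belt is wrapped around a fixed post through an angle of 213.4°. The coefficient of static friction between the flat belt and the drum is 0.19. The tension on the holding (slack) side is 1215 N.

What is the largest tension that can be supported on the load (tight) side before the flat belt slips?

T_max ≈ 2470 N

At impending slip the capstan equation gives T₂/T₁ = e^{μβ} with β in radians.
β = 213.4° × π/180 = 3.725 rad.
e^{μβ} = e^{0.19×3.725} = 2.029.
T₂ = T₁ · e^{μβ} = 1215 × 2.029 = 2470 N.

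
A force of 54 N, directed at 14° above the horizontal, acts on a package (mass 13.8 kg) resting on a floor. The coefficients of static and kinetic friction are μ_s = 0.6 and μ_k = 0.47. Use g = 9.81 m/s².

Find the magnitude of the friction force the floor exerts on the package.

N = m g − P sin α = 135.4 − 54×sin 14° = 122.3 N.
The horizontal driving force is P cos α = 52.4 N, so equilibrium needs friction f = 52.4 N.
μ_s N = 0.6 × 122.3 = 73.39 N.
52.4 ≤ 73.39 N → static; friction equals the required 52.4 N.

f ≈ 52.4 N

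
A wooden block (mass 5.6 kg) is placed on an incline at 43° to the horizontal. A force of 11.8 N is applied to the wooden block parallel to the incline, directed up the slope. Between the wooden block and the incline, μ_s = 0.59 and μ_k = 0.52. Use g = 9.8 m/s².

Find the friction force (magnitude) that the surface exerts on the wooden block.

Normal force: N = m g cos θ = 5.6 × 9.8 × cos 43° = 40.14 N.
Parallel to the incline, ΣF = 0 gives f = m g sin θ − P = 37.43 − 11.8 = 25.63 N (up-slope positive).
Maximum static friction available: μ_s N = 0.59 × 40.14 = 23.68 N.
|25.63| exceeds 23.68 N, so the wooden block slips down-slope; friction is kinetic, f = μ_k N = 0.52×40.14 = 20.9 N.

f ≈ 20.9 N (up the incline)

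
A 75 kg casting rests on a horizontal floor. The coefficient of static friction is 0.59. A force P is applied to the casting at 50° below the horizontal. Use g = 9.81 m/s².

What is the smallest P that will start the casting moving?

P ≈ 2270 N

N = m g + P sin α (the push presses the casting into the horizontal floor).
At impending slip, P cos α = μ_s N = μ_s (m g + P sin α).
Solving: P (cos α − μ_s sin α) = μ_s m g → P = 0.59×736/(cos 50° − 0.59 sin 50°) = 434/0.1908 = 2270 N.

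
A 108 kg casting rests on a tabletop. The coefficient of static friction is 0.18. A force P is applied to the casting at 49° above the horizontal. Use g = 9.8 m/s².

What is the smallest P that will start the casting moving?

P ≈ 241 N

N = m g − P sin α (the pull lifts the casting).
At impending slip, P cos α = μ_s N = μ_s (m g − P sin α).
Solving: P (cos α + μ_s sin α) = μ_s m g → P = 0.18×1060/(cos 49° + 0.18 sin 49°) = 191/0.7919 = 241 N.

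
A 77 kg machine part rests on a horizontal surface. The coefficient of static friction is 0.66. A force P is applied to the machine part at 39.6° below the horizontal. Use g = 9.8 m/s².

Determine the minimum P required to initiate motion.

N = m g + P sin α (the push presses the machine part into the horizontal surface).
At impending slip, P cos α = μ_s N = μ_s (m g + P sin α).
Solving: P (cos α − μ_s sin α) = μ_s m g → P = 0.66×755/(cos 39.6° − 0.66 sin 39.6°) = 498/0.3498 = 1420 N.

P ≈ 1420 N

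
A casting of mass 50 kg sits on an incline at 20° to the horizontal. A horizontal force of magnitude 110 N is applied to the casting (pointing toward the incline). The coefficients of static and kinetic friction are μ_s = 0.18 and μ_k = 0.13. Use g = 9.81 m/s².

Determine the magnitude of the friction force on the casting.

f ≈ 64.4 N (up the incline)

Resolve perpendicular to the incline: N = m g cos θ + P sin θ = 50×9.81×cos 20° + 110×sin 20° = 498.5 N.
Parallel to the incline: P cos θ − m g sin θ = 103.4 − 167.8 = -64.39 N; the friction needed to balance this is 64.39 N acting up the slope.
Maximum static friction: μ_s N = 0.18 × 498.5 = 89.74 N.
Since 64.39 N is within the 89.74 N limit, the casting stays put and friction is exactly 64.4 N.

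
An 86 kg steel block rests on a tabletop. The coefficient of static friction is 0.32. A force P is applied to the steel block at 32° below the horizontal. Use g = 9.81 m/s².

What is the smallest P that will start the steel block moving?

N = m g + P sin α (the push presses the steel block into the tabletop).
At impending slip, P cos α = μ_s N = μ_s (m g + P sin α).
Solving: P (cos α − μ_s sin α) = μ_s m g → P = 0.32×844/(cos 32° − 0.32 sin 32°) = 270/0.6785 = 398 N.

P ≈ 398 N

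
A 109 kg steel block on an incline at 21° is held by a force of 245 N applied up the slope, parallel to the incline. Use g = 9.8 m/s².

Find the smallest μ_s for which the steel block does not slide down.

μ_s,min ≈ 0.138

N = m g cos θ = 997.3 N.
Friction must make up the shortfall along the incline: f = m g sin θ − P = 382.8 − 245 = 137.8 N.
At the threshold f = μ_s N, so μ_s,min = 137.8/997.3 = 0.138.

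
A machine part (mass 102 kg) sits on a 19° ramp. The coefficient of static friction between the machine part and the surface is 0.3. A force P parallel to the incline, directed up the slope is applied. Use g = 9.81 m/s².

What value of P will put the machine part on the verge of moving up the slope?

P ≈ 610 N

At impending motion up the slope, friction acts down-slope at its limit: f = μ_s N.
P is parallel to the surface, so N = m g cos θ = 946 N.
Along the incline: P = m g sin θ + μ_s N = 326 + 0.3×946 = 610 N.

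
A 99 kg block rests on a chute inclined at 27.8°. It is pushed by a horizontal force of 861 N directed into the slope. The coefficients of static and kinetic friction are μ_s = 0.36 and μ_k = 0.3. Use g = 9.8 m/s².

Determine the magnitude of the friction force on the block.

f ≈ 309 N (down the incline)

Normal direction: N = m g cos θ + P sin θ = 1260 N.
Along the incline, the net driving force (taking up-slope positive) is P cos θ − m g sin θ = 761.6 − 452.5 = 309.1 N, so equilibrium requires friction f = -309.1 N (down-slope).
The limit of static friction is μ_s N = 453.5 N.
|f_req| = 309.1 ≤ 453.5 N → the block is in equilibrium; friction equals the required value.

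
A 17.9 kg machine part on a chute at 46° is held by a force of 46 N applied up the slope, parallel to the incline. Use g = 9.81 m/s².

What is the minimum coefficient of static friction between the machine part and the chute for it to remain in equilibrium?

N = m g cos θ = 122 N.
Friction must make up the shortfall along the incline: f = m g sin θ − P = 126.3 − 46 = 80.32 N.
At the threshold f = μ_s N, so μ_s,min = 80.32/122 = 0.658.

μ_s,min ≈ 0.658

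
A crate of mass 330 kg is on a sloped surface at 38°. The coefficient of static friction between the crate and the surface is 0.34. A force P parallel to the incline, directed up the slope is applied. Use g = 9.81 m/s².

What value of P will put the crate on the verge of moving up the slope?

P ≈ 2860 N

At impending motion up the slope, friction acts down-slope at its limit: f = μ_s N.
P is parallel to the surface, so N = m g cos θ = 2550 N.
Along the incline: P = m g sin θ + μ_s N = 1990 + 0.34×2550 = 2860 N.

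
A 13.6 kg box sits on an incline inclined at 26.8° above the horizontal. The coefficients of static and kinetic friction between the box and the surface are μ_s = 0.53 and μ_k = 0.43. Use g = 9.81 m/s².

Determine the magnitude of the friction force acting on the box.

The normal reaction is N = m g cos θ = 119.1 N.
For equilibrium along the incline, friction must balance the weight component: f = m g sin θ = 60.15 N up the slope.
Static friction can supply at most μ_s N = 63.12 N.
Since |60.15| ≤ 63.12 N, static friction is sufficient; f equals the required value, not μ_s N.

f ≈ 60.2 N (up the incline)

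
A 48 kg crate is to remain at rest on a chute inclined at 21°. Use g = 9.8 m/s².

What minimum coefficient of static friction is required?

At the slip threshold m g sin θ = μ_s m g cos θ, so μ_s,min = tan θ.
μ_s,min = tan 21° = 0.384.

μ_s,min ≈ 0.384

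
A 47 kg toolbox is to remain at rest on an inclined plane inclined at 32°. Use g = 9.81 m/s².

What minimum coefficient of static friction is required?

μ_s,min ≈ 0.625

At the slip threshold m g sin θ = μ_s m g cos θ, so μ_s,min = tan θ.
μ_s,min = tan 32° = 0.625.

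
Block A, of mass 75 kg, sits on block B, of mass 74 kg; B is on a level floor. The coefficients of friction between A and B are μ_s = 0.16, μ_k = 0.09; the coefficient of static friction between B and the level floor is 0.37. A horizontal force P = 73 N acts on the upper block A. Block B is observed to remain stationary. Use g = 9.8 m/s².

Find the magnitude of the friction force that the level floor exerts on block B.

Normal force at the A–B interface: N₁ = m_A g = 735 N.
So the A–B interface can sustain at most μ_s N₁ = 117.6 N of static friction.
P = 73 N is within that limit, so A and B move together (both at rest); the A–B friction is simply f₁ = P = 73 N.
By Newton's third law B feels 73 N forward from A. With B stationary, the floor's static friction on B balances it: f₂ = 73 N (well within μ_s(m_A+m_B)g = 540.3 N).

f ≈ 73 N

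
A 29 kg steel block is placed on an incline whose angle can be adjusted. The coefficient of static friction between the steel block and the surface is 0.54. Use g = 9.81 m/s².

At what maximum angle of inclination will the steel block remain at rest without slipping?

At the slip threshold, m g sin θ = μ_s · m g cos θ, so tan θ = μ_s.
θ_max = arctan(0.54) = 28.4°.

θ_max ≈ 28.4°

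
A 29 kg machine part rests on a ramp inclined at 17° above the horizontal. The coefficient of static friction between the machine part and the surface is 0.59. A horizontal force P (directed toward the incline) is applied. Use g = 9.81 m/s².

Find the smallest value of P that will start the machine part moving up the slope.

P ≈ 311 N

At impending motion up the slope, friction acts down-slope at its limit: f = μ_s N.
Perpendicular to the incline: N = m g cos θ + P sin θ.
Along the incline: P cos θ = m g sin θ + μ_s N = m g sin θ + μ_s (m g cos θ + P sin θ).
Solving, P (cos θ − μ_s sin θ) = m g (sin θ + μ_s cos θ), so P = 29×9.81×(sin 17° + 0.59 cos 17°)/(cos 17° − 0.59 sin 17°) = 284×0.8566/0.7838 = 311 N.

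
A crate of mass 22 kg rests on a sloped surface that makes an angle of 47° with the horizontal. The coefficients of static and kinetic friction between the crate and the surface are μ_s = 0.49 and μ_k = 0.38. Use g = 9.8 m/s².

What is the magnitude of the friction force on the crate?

The normal reaction is N = m g cos θ = 147 N.
For equilibrium along the incline, friction must balance the weight component: f = m g sin θ = 157.7 N up the slope.
Static friction can supply at most μ_s N = 72.05 N.
|157.7| exceeds 72.05 N, so the crate slips down-slope; friction is kinetic, f = μ_k N = 0.38×147 = 55.9 N.

f ≈ 55.9 N (up the incline)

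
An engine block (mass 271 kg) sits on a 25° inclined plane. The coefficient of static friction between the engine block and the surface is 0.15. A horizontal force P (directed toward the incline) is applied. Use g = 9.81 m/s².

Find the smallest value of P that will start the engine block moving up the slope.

At impending motion up the slope, friction acts down-slope at its limit: f = μ_s N.
Perpendicular to the incline: N = m g cos θ + P sin θ.
Along the incline: P cos θ = m g sin θ + μ_s N = m g sin θ + μ_s (m g cos θ + P sin θ).
Solving, P (cos θ − μ_s sin θ) = m g (sin θ + μ_s cos θ), so P = 271×9.81×(sin 25° + 0.15 cos 25°)/(cos 25° − 0.15 sin 25°) = 2660×0.5586/0.8429 = 1760 N.

P ≈ 1760 N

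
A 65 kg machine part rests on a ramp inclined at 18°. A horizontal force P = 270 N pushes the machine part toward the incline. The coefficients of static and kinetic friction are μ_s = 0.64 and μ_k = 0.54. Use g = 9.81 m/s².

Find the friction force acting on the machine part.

f ≈ 59.7 N (down the incline)

Normal direction: N = m g cos θ + P sin θ = 689.9 N.
Along the incline, the net driving force (taking up-slope positive) is P cos θ − m g sin θ = 256.8 − 197 = 59.74 N, so equilibrium requires friction f = -59.74 N (down-slope).
The limit of static friction is μ_s N = 441.5 N.
Since 59.74 N is within the 441.5 N limit, the machine part stays put and friction is exactly 59.7 N.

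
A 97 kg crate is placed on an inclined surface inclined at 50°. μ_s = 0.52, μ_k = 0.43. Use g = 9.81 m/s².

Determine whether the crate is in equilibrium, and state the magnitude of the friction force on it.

N = m g cos θ = 612 N.
Down-slope weight component: m g sin θ = 729 N.
μ_s N = 318 N.
729 > 318 N, so it slides; kinetic friction f = μ_k N = 0.43×612 = 263 N.

f ≈ 263 N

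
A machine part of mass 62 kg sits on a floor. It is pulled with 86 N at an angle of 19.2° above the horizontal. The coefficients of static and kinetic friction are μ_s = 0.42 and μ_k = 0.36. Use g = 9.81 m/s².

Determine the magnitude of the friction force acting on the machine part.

f ≈ 81.2 N

The vertical component of P reduces the normal force: N = m g − P sin α = 608.2 − 28.28 = 579.9 N.
The horizontal driving force is P cos α = 81.22 N, so equilibrium needs friction f = 81.22 N.
The static-friction limit is μ_s N = 243.6 N.
Since 81.22 N does not exceed the limit, the machine part stays at rest and f = 81.2 N.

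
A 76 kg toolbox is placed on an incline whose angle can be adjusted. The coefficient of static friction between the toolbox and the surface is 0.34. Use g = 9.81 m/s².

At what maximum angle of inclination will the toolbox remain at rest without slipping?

At the slip threshold, m g sin θ = μ_s · m g cos θ, so tan θ = μ_s.
θ_max = arctan(0.34) = 18.8°.

θ_max ≈ 18.8°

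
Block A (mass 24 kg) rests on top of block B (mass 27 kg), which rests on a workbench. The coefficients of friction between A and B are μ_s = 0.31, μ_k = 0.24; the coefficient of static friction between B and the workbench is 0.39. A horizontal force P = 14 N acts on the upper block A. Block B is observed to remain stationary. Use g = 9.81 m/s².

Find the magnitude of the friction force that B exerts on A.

Between the blocks, N₁ = m_A g = 235.4 N.
Maximum static friction on A from B: μ_s N₁ = 0.31×235.4 = 72.99 N.
Since P = 14 N ≤ 72.99 N, A does not slip on B; friction on A equals P = 14 N.
B experiences an equal 14 N forward from A (third law). B is in equilibrium, so the floor supplies f₂ = 14 N of static friction (limit μ_s(m_A+m_B)g = 195.1 N, not exceeded).

f ≈ 14 N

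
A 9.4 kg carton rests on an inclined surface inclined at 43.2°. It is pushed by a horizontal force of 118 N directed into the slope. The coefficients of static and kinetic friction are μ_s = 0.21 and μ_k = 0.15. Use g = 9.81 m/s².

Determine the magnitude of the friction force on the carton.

Resolve perpendicular to the incline: N = m g cos θ + P sin θ = 9.4×9.81×cos 43.2° + 118×sin 43.2° = 148 N.
Along the incline, the net driving force (taking up-slope positive) is P cos θ − m g sin θ = 86.02 − 63.12 = 22.89 N, so equilibrium requires friction f = -22.89 N (down-slope).
The limit of static friction is μ_s N = 31.08 N.
|f_req| = 22.89 ≤ 31.08 N → the carton is in equilibrium; friction equals the required value.

f ≈ 22.9 N (down the incline)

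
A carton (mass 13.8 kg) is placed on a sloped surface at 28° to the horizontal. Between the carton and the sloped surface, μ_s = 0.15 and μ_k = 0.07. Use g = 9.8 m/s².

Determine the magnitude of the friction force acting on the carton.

The normal reaction is N = m g cos θ = 119.4 N.
Along the slope the weight component is m g sin θ = 63.49 N; friction must supply exactly this, acting up-slope.
Maximum static friction available: μ_s N = 0.15 × 119.4 = 17.91 N.
Since |63.49| > 17.91 N, static friction cannot hold it; the carton slides down the incline and kinetic friction applies: f = μ_k N = 0.07 × 119.4 = 8.36 N.

f ≈ 8.36 N (up the incline)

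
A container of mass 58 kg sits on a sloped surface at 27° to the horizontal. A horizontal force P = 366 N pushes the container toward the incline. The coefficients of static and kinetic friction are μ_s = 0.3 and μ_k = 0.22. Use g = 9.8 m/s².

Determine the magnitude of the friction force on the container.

f ≈ 68.1 N (down the incline)

Resolve perpendicular to the incline: N = m g cos θ + P sin θ = 58×9.8×cos 27° + 366×sin 27° = 672.6 N.
Parallel to the incline: P cos θ − m g sin θ = 326.1 − 258 = 68.06 N; the friction needed to balance this is 68.06 N acting down the slope.
Maximum static friction: μ_s N = 0.3 × 672.6 = 201.8 N.
Since 68.06 N is within the 201.8 N limit, the container stays put and friction is exactly 68.1 N.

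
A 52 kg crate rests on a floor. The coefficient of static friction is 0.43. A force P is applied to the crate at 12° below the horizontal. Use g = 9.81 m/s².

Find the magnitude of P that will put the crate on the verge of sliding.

N = m g + P sin α (the push presses the crate into the floor).
At impending slip, P cos α = μ_s N = μ_s (m g + P sin α).
Solving: P (cos α − μ_s sin α) = μ_s m g → P = 0.43×510/(cos 12° − 0.43 sin 12°) = 219/0.8887 = 247 N.

P ≈ 247 N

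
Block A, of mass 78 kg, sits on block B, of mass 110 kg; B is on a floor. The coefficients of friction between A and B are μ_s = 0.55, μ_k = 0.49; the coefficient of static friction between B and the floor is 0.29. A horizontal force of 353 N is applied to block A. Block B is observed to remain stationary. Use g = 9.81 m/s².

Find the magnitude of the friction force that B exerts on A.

Between the blocks, N₁ = m_A g = 765.2 N.
So the A–B interface can sustain at most μ_s N₁ = 420.8 N of static friction.
P = 353 N is within that limit, so A and B move together (both at rest); the A–B friction is simply f₁ = P = 353 N.
B experiences an equal 353 N forward from A (third law). B is in equilibrium, so the floor supplies f₂ = 353 N of static friction (limit μ_s(m_A+m_B)g = 534.8 N, not exceeded).

f ≈ 353 N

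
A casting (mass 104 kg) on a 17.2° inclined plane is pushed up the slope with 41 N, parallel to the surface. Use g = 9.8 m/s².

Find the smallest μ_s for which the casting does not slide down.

μ_s,min ≈ 0.267

N = m g cos θ = 973.6 N.
Friction must make up the shortfall along the incline: f = m g sin θ − P = 301.4 − 41 = 260.4 N.
At the threshold f = μ_s N, so μ_s,min = 260.4/973.6 = 0.267.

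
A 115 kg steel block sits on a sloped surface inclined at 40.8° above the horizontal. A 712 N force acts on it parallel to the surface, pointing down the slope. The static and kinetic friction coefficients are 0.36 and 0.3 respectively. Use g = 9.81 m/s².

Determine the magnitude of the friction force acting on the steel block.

The normal reaction is N = m g cos θ = 854 N.
Parallel to the incline, ΣF = 0 gives f = m g sin θ + P = 737.2 + 712 = 1449 N (up-slope positive).
The static-friction ceiling is μ_s N = 0.36 × 854 = 307.4 N.
|1449| exceeds 307.4 N, so the steel block slips down-slope; friction is kinetic, f = μ_k N = 0.3×854 = 256 N.

f ≈ 256 N (up the incline)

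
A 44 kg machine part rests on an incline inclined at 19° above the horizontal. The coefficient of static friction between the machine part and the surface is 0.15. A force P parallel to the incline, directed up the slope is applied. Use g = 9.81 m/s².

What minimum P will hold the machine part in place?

P_min ≈ 79.3 N

The machine part tends to slide down (tan θ > μ_s), so at the point of impending slip friction acts up-slope at its limit: f = μ_s N.
P is parallel to the surface, so N = m g cos θ = 408 N.
Along the incline: P + μ_s N = m g sin θ, so P = 141 − 0.15×408 = 79.3 N.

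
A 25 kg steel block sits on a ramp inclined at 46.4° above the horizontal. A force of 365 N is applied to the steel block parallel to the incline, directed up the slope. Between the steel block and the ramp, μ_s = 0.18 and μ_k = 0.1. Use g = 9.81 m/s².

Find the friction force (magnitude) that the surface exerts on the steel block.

f ≈ 16.9 N (down the incline)

The normal reaction is N = m g cos θ = 169.1 N.
The friction needed for equilibrium is m g sin θ − P = 177.6 − 365 = -187.4 N, measured positive up-slope.
The static-friction ceiling is μ_s N = 0.18 × 169.1 = 30.44 N.
Since |-187.4| > 30.44 N, static friction cannot hold it; the steel block slides up the incline and kinetic friction applies: f = μ_k N = 0.1 × 169.1 = 16.9 N.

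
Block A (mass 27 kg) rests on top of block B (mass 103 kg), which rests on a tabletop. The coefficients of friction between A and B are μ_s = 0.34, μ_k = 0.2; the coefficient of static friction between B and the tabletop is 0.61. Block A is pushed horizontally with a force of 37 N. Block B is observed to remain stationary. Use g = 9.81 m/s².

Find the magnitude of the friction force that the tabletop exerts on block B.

f ≈ 37 N

The normal force B exerts on A is simply A's weight, N₁ = 264.9 N.
Maximum static friction on A from B: μ_s N₁ = 0.34×264.9 = 90.06 N.
Since P = 37 N ≤ 90.06 N, A does not slip on B; friction on A equals P = 37 N.
By Newton's third law B feels 37 N forward from A. With B stationary, the floor's static friction on B balances it: f₂ = 37 N (well within μ_s(m_A+m_B)g = 777.9 N).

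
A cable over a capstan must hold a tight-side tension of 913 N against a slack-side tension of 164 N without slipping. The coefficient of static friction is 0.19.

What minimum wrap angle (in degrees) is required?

T₂/T₁ = e^{μβ} → β = ln(T₂/T₁)/μ.
β = ln(913/164)/0.19 = 1.717/0.19 = 9.036 rad.
In degrees: β = 9.036 × 180/π = 518°.

β_min ≈ 518°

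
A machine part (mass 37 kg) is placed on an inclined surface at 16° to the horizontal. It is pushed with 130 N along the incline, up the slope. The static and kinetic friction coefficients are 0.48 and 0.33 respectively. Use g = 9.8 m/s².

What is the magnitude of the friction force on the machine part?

f ≈ 30.1 N (down the incline)

Normal force: N = m g cos θ = 37 × 9.8 × cos 16° = 348.6 N.
The friction needed for equilibrium is m g sin θ − P = 99.95 − 130 = -30.05 N, measured positive up-slope.
Static friction can supply at most μ_s N = 167.3 N.
Since |-30.05| ≤ 167.3 N, static friction is sufficient; f equals the required value, not μ_s N.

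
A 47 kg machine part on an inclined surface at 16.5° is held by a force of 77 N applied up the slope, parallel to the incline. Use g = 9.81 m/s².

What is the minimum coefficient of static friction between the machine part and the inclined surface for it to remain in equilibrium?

N = m g cos θ = 442.1 N.
Friction must make up the shortfall along the incline: f = m g sin θ − P = 131 − 77 = 53.95 N.
At the threshold f = μ_s N, so μ_s,min = 53.95/442.1 = 0.122.

μ_s,min ≈ 0.122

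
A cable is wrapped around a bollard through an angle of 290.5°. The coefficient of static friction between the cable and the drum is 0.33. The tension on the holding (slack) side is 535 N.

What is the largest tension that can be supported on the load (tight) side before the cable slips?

At impending slip the capstan equation gives T₂/T₁ = e^{μβ} with β in radians.
β = 290.5° × π/180 = 5.07 rad.
e^{μβ} = e^{0.33×5.07} = 5.329.
T₂ = T₁ · e^{μβ} = 535 × 5.329 = 2850 N.

T_max ≈ 2850 N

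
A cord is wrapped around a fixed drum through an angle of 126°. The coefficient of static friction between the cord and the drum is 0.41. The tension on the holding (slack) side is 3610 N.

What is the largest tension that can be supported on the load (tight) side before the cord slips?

At impending slip the capstan equation gives T₂/T₁ = e^{μβ} with β in radians.
β = 126° × π/180 = 2.199 rad.
e^{μβ} = e^{0.41×2.199} = 2.464.
T₂ = T₁ · e^{μβ} = 3610 × 2.464 = 8890 N.

T_max ≈ 8890 N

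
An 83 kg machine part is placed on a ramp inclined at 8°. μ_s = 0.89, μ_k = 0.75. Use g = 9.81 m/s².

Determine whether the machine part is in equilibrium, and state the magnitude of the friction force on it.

N = m g cos θ = 806 N.
Down-slope weight component: m g sin θ = 113 N.
μ_s N = 718 N.
113 ≤ 718 N, so it stays put; friction = 113 N.

f ≈ 113 N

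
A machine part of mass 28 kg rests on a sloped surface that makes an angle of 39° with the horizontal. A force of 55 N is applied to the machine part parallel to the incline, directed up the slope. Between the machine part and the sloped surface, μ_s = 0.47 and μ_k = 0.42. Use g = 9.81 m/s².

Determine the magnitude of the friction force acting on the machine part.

f ≈ 89.7 N (up the incline)

Perpendicular to the surface, N = m g cos θ = 28·9.81·cos 39° = 213.5 N.
The friction needed for equilibrium is m g sin θ − P = 172.9 − 55 = 117.9 N, measured positive up-slope.
The static-friction ceiling is μ_s N = 0.47 × 213.5 = 100.3 N.
|117.9| exceeds 100.3 N, so the machine part slips down-slope; friction is kinetic, f = μ_k N = 0.42×213.5 = 89.7 N.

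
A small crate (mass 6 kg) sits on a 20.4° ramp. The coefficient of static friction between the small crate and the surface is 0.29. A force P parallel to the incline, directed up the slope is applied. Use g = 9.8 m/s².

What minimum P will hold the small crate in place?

The small crate tends to slide down (tan θ > μ_s), so at the point of impending slip friction acts up-slope at its limit: f = μ_s N.
P is parallel to the surface, so N = m g cos θ = 55.1 N.
Along the incline: P + μ_s N = m g sin θ, so P = 20.5 − 0.29×55.1 = 4.51 N.

P_min ≈ 4.51 N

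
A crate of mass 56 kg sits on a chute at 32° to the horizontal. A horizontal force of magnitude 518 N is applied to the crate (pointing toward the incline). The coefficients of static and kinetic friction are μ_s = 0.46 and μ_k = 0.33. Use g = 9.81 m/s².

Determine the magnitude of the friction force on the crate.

f ≈ 148 N (down the incline)

Normal direction: N = m g cos θ + P sin θ = 740.4 N.
Along the incline, the net driving force (taking up-slope positive) is P cos θ − m g sin θ = 439.3 − 291.1 = 148.2 N, so equilibrium requires friction f = -148.2 N (down-slope).
The limit of static friction is μ_s N = 340.6 N.
|f_req| = 148.2 ≤ 340.6 N → the crate is in equilibrium; friction equals the required value.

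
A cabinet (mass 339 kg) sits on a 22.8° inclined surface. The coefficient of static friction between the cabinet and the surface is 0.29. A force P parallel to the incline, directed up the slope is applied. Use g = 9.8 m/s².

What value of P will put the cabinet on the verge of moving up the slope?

P ≈ 2180 N

At impending motion up the slope, friction acts down-slope at its limit: f = μ_s N.
P is parallel to the surface, so N = m g cos θ = 3060 N.
Along the incline: P = m g sin θ + μ_s N = 1290 + 0.29×3060 = 2180 N.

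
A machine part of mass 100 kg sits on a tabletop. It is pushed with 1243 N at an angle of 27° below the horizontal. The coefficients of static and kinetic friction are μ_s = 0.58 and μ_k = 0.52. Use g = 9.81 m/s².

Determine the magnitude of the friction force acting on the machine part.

N = m g + P sin α = 981 + 1243×sin 27° = 1545 N.
Horizontally, friction must balance P cos α = 1108 N.
The static-friction limit is μ_s N = 896.3 N.
The required friction exceeds μ_s N, so the machine part moves and f = μ_k N = 804 N.

f ≈ 804 N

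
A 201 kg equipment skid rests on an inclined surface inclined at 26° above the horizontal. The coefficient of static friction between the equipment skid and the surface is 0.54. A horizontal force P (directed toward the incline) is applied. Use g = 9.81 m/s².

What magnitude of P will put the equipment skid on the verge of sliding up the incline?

P ≈ 2750 N

At impending motion up the slope, friction acts down-slope at its limit: f = μ_s N.
Perpendicular to the incline: N = m g cos θ + P sin θ.
Along the incline: P cos θ = m g sin θ + μ_s N = m g sin θ + μ_s (m g cos θ + P sin θ).
Solving, P (cos θ − μ_s sin θ) = m g (sin θ + μ_s cos θ), so P = 201×9.81×(sin 26° + 0.54 cos 26°)/(cos 26° − 0.54 sin 26°) = 1970×0.9237/0.6621 = 2750 N.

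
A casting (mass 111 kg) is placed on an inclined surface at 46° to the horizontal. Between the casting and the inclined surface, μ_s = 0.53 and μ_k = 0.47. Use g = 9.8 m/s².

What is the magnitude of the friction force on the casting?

f ≈ 355 N (up the incline)

The normal reaction is N = m g cos θ = 755.6 N.
For equilibrium along the incline, friction must balance the weight component: f = m g sin θ = 782.5 N up the slope.
Maximum static friction available: μ_s N = 0.53 × 755.6 = 400.5 N.
Since |782.5| > 400.5 N, static friction cannot hold it; the casting slides down the incline and kinetic friction applies: f = μ_k N = 0.47 × 755.6 = 355 N.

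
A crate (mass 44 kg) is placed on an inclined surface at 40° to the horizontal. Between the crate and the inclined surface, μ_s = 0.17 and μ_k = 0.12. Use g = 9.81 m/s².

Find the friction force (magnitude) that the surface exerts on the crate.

f ≈ 39.7 N (up the incline)

The normal reaction is N = m g cos θ = 330.7 N.
Along the slope the weight component is m g sin θ = 277.5 N; friction must supply exactly this, acting up-slope.
The static-friction ceiling is μ_s N = 0.17 × 330.7 = 56.21 N.
|277.5| exceeds 56.21 N, so the crate slips down-slope; friction is kinetic, f = μ_k N = 0.12×330.7 = 39.7 N.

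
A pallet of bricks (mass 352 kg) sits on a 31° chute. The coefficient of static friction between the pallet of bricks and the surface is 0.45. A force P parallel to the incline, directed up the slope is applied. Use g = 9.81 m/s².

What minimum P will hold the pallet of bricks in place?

P_min ≈ 447 N

The pallet of bricks tends to slide down (tan θ > μ_s), so at the point of impending slip friction acts up-slope at its limit: f = μ_s N.
P is parallel to the surface, so N = m g cos θ = 2960 N.
Along the incline: P + μ_s N = m g sin θ, so P = 1780 − 0.45×2960 = 447 N.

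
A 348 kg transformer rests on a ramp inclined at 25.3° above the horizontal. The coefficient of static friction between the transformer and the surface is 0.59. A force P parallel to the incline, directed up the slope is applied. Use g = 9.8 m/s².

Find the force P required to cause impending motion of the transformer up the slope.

P ≈ 3280 N

At impending motion up the slope, friction acts down-slope at its limit: f = μ_s N.
P is parallel to the surface, so N = m g cos θ = 3080 N.
Along the incline: P = m g sin θ + μ_s N = 1460 + 0.59×3080 = 3280 N.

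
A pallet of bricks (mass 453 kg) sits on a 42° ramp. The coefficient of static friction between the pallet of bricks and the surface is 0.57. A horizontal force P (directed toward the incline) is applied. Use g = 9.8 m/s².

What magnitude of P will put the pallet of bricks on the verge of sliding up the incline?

At impending motion up the slope, friction acts down-slope at its limit: f = μ_s N.
Perpendicular to the incline: N = m g cos θ + P sin θ.
Along the incline: P cos θ = m g sin θ + μ_s N = m g sin θ + μ_s (m g cos θ + P sin θ).
Solving, P (cos θ − μ_s sin θ) = m g (sin θ + μ_s cos θ), so P = 453×9.8×(sin 42° + 0.57 cos 42°)/(cos 42° − 0.57 sin 42°) = 4440×1.093/0.3617 = 13400 N.

P ≈ 13400 N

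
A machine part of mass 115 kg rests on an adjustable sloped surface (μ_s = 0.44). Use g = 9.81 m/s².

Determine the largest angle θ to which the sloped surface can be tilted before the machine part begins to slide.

θ_max ≈ 23.7°

At the slip threshold, m g sin θ = μ_s · m g cos θ, so tan θ = μ_s.
θ_max = arctan(0.44) = 23.7°.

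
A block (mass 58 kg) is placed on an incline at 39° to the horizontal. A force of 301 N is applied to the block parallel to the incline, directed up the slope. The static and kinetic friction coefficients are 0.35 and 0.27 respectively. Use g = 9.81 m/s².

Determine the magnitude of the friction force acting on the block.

Perpendicular to the surface, N = m g cos θ = 58·9.81·cos 39° = 442.2 N.
Parallel to the incline, ΣF = 0 gives f = m g sin θ − P = 358.1 − 301 = 57.07 N (up-slope positive).
Maximum static friction available: μ_s N = 0.35 × 442.2 = 154.8 N.
Since |57.07| ≤ 154.8 N, the block remains in static equilibrium and friction takes exactly the required value.

f ≈ 57.1 N (up the incline)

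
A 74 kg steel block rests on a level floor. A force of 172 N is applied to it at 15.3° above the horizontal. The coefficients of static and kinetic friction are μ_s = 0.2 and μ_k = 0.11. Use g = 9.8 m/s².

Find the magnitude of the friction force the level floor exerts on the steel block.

Vertical equilibrium gives N = m g − P sin α = 679.8 N.
For equilibrium, f = P cos α = 172×cos 15.3° = 165.9 N.
μ_s N = 0.2 × 679.8 = 136 N.
The required friction exceeds μ_s N, so the steel block moves and f = μ_k N = 74.8 N.

f ≈ 74.8 N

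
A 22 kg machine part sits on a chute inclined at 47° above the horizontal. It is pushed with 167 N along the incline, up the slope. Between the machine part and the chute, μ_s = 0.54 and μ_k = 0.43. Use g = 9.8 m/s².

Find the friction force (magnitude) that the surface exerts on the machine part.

f ≈ 9.32 N (down the incline)

Perpendicular to the surface, N = m g cos θ = 22·9.8·cos 47° = 147 N.
For equilibrium along the incline the friction force must supply f = m g sin θ − P = 157.7 − 167 = -9.32 N (positive meaning up-slope).
Static friction can supply at most μ_s N = 79.4 N.
Since |-9.32| ≤ 79.4 N, the machine part remains in static equilibrium and friction takes exactly the required value.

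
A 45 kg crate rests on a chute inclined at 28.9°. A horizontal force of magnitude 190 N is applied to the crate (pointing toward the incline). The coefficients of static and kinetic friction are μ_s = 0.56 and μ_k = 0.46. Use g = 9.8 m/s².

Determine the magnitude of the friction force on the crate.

f ≈ 46.8 N (up the incline)

Resolve perpendicular to the incline: N = m g cos θ + P sin θ = 45×9.8×cos 28.9° + 190×sin 28.9° = 477.9 N.
Parallel to the incline: P cos θ − m g sin θ = 166.3 − 213.1 = -46.79 N; the friction needed to balance this is 46.79 N acting up the slope.
Maximum static friction: μ_s N = 0.56 × 477.9 = 267.6 N.
Since 46.79 N is within the 267.6 N limit, the crate stays put and friction is exactly 46.8 N.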